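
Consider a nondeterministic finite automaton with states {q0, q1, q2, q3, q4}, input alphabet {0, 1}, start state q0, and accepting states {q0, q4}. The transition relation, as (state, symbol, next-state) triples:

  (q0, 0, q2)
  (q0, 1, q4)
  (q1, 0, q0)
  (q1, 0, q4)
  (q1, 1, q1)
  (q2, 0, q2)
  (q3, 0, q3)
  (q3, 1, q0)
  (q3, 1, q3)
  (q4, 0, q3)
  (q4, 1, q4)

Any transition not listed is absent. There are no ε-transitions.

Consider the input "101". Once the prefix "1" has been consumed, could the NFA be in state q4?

Yes

Start in {q0}.
Read '1': {q0} → {q4}.
State q4 is in {q4}.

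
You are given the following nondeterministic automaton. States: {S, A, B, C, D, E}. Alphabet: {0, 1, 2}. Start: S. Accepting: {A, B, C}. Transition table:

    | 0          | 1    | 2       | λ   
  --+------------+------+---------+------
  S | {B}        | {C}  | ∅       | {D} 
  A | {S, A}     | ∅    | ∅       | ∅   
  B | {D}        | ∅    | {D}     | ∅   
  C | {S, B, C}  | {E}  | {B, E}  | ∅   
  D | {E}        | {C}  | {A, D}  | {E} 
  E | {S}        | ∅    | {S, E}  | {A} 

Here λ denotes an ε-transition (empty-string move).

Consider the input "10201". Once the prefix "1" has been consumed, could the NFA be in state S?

No

Start: ε-closure({S}) = {S, A, D, E}.
Read '1': {S, A, D, E} → {C}.
State S is not in {C}.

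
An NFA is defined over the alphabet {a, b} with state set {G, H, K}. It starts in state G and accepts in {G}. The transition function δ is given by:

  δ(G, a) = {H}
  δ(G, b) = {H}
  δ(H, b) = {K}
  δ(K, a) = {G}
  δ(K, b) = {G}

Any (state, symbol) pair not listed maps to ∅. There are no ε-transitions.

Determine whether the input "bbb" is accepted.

Yes

Start in {G}.
Read 'b': {G} → {H}.
Read 'b': {H} → {K}.
Read 'b': {K} → {G}.
The final set {G} contains the accepting state G.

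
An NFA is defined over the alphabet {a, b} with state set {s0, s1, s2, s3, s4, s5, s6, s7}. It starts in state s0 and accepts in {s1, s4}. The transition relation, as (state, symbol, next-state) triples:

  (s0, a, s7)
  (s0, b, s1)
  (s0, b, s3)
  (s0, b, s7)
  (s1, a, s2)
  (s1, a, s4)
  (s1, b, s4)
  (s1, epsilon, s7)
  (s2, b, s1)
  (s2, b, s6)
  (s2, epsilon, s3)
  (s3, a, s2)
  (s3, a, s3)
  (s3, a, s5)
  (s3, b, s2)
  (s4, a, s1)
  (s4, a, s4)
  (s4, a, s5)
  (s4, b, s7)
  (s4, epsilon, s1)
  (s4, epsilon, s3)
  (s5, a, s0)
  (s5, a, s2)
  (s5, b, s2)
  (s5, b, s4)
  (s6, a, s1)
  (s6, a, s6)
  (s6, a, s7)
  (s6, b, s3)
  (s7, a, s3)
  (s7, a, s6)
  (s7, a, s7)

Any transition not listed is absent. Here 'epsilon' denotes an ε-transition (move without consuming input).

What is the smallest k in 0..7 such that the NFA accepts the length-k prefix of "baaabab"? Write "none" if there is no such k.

1

Start in {s0}.
Read 'b': {s0} → {s1, s3, s7}.
None of the earlier sets intersect F, but {s1, s3, s7} does.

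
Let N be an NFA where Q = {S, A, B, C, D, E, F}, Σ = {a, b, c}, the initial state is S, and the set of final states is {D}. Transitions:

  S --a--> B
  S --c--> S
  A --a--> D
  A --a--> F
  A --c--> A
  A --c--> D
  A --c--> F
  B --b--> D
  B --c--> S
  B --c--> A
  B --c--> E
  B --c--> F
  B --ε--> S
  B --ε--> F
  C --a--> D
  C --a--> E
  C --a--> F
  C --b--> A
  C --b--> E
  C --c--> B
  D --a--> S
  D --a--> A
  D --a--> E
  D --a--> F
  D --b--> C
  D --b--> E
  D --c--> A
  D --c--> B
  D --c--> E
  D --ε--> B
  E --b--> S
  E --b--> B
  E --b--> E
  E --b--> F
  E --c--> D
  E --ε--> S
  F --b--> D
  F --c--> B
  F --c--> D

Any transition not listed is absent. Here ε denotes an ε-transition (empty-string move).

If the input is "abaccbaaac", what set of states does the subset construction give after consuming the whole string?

{S, A, B, D, E, F}

Start in {S}.
Read 'a': {S} → {S, B, F}.
Read 'b': {S, B, F} → {S, B, D, F}.
Read 'a': {S, B, D, F} → {S, A, B, E, F}.
Read 'c': {S, A, B, E, F} → {S, A, B, D, E, F}.
Read 'c': {S, A, B, D, E, F} → {S, A, B, D, E, F}.
Read 'b': {S, A, B, D, E, F} → {S, B, C, D, E, F}.
Read 'a': {S, B, C, D, E, F} → {S, A, B, D, E, F}.
Read 'a': {S, A, B, D, E, F} → {S, A, B, D, E, F}.
Read 'a': {S, A, B, D, E, F} → {S, A, B, D, E, F}.
Read 'c': {S, A, B, D, E, F} → {S, A, B, D, E, F}.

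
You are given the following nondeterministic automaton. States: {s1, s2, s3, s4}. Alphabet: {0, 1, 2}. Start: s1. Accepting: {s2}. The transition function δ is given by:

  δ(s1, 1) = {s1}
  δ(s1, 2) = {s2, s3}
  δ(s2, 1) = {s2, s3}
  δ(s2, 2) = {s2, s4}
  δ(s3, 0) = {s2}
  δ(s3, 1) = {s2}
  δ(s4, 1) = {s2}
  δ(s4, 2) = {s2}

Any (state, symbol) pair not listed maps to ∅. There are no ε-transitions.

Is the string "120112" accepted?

Yes

Start in {s1}.
Read '1': s1→{s1}; now {s1}.
Read '2': s1→{s2, s3}; now {s2, s3}.
Read '0': s2→∅, s3→{s2}; now {s2}.
Read '1': s2→{s2, s3}; now {s2, s3}.
Read '1': s2→{s2, s3}, s3→{s2}; now {s2, s3}.
Read '2': s2→{s2, s4}, s3→∅; now {s2, s4}.
The final set {s2, s4} contains the accepting state s2.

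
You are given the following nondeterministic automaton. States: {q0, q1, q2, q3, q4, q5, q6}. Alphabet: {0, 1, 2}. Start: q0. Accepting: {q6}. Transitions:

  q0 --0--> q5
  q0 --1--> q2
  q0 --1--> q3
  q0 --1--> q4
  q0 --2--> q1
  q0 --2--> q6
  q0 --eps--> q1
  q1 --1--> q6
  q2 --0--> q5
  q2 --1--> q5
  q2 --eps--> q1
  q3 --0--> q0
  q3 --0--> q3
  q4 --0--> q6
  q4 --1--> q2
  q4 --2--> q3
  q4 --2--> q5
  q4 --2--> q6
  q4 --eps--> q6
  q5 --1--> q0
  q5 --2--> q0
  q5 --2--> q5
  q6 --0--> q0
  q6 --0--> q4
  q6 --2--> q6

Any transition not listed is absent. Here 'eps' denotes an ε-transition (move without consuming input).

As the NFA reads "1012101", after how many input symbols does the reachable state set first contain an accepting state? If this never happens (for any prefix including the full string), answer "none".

Start: ε-closure({q0}) = {q0, q1}.
Read '1': q0→{q2, q3, q4}, q1→{q6}; union {q2, q3, q4, q6}; ε-closure = {q1, q2, q3, q4, q6}.
None of the earlier sets intersect F, but {q1, q2, q3, q4, q6} does.

1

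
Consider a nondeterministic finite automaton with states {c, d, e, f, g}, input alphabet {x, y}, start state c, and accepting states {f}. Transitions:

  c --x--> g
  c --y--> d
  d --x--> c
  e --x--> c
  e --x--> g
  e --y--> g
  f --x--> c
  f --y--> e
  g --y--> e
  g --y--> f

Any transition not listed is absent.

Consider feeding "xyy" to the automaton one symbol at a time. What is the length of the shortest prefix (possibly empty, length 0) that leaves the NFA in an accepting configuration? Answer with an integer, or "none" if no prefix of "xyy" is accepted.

Start in {c}.
Read 'x': c→{g}; now {g}.
Read 'y': g→{e, f}; now {e, f}.
None of the earlier sets intersect F, but {e, f} does.

2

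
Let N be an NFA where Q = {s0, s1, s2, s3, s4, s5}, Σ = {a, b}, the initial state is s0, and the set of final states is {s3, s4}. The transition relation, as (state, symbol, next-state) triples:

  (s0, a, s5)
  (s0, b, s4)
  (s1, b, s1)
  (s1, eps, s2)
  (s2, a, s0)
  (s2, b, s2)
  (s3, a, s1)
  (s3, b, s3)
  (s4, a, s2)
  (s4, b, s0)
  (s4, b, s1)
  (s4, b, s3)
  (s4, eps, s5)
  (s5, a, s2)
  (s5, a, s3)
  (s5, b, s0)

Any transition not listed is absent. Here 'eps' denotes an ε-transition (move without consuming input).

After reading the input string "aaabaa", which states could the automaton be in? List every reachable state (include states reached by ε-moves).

Start in {s0}.
Read 'a': {s0} → {s5}.
Read 'a': {s5} → {s2, s3}.
Read 'a': {s2, s3} → {s0, s1, s2}.
Read 'b': {s0, s1, s2} → {s1, s2, s4, s5}.
Read 'a': {s1, s2, s4, s5} → {s0, s2, s3}.
Read 'a': {s0, s2, s3} → {s0, s1, s2, s5}.

{s0, s1, s2, s5}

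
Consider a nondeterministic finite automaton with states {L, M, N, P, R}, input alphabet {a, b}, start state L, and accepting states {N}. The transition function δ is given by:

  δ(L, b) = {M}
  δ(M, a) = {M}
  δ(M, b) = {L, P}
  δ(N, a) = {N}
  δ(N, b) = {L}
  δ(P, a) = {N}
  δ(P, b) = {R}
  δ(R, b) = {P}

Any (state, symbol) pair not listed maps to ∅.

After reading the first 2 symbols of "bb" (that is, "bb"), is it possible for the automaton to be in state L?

Yes

Start in {L}.
Read 'b': {L} → {M}.
Read 'b': {M} → {L, P}.
State L is in {L, P}.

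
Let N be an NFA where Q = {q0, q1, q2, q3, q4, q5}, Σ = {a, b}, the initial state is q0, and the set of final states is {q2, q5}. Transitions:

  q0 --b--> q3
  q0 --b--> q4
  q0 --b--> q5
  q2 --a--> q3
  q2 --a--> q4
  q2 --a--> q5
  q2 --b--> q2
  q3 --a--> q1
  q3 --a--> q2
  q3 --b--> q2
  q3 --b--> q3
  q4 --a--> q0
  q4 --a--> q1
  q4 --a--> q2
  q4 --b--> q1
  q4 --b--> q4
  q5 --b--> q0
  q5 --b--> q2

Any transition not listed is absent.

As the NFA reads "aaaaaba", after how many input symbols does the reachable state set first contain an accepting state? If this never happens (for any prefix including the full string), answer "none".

none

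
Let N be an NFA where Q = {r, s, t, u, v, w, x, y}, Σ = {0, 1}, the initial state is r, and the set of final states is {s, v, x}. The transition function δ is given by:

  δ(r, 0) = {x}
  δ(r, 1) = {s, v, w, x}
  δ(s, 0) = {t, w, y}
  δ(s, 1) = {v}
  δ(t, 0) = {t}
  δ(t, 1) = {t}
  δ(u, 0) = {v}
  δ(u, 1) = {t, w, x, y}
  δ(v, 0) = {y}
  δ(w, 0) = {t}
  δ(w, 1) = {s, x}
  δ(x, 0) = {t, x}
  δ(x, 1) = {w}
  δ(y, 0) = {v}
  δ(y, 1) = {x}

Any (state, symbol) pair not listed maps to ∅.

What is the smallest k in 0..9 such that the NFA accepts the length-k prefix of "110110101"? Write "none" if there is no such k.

1

Start in {r}.
Read '1': {r} → {s, v, w, x}.
None of the earlier sets intersect F, but {s, v, w, x} does.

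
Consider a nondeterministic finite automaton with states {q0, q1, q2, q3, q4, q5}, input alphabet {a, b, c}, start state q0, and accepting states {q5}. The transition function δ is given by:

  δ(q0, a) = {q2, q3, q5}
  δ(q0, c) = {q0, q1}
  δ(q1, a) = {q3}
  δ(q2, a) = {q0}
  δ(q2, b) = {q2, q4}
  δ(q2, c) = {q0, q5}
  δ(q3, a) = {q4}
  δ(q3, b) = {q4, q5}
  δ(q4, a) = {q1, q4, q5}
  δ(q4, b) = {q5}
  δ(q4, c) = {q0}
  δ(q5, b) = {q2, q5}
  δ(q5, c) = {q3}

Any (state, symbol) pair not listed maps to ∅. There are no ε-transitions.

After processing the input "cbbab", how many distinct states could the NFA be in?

Start in {q0}.
Read 'c': q0→{q0, q1}; now {q0, q1}.
Read 'b': q0→∅, q1→∅; now ∅.
The set is empty and remains empty for the remaining 3 symbols.
That set has 0 states.

0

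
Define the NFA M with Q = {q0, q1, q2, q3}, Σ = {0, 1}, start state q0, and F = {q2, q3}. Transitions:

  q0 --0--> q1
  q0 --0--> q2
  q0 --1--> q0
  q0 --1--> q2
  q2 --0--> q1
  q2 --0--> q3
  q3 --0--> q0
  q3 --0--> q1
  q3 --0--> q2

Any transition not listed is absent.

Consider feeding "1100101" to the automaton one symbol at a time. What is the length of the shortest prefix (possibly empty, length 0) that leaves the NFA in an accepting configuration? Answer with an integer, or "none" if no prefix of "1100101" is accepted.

Start in {q0}.
Read '1': {q0} → {q0, q2}.
None of the earlier sets intersect F, but {q0, q2} does.

1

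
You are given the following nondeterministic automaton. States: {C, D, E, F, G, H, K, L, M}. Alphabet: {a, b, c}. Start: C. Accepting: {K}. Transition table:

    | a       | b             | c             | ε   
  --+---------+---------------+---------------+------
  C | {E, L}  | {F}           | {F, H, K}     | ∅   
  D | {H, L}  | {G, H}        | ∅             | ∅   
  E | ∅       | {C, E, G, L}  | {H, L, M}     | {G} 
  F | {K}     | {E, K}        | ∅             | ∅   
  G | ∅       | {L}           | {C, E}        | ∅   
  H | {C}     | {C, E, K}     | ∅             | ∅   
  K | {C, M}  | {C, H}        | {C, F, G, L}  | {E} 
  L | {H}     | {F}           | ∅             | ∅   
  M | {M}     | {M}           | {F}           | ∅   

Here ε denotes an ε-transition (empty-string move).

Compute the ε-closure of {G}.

{G}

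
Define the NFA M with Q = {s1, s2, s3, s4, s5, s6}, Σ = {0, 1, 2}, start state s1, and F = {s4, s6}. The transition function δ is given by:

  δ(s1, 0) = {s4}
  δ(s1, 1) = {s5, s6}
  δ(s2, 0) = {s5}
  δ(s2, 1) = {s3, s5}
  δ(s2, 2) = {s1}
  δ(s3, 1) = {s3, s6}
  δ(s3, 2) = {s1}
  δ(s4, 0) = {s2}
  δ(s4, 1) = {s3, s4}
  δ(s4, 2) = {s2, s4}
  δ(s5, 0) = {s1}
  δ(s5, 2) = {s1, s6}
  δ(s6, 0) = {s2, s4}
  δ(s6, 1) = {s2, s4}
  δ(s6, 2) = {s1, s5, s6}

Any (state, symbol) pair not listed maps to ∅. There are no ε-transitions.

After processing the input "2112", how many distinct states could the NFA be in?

Start in {s1}.
Read '2': {s1} → ∅.
The set is empty and remains empty for the remaining 3 symbols.
That set has 0 states.

0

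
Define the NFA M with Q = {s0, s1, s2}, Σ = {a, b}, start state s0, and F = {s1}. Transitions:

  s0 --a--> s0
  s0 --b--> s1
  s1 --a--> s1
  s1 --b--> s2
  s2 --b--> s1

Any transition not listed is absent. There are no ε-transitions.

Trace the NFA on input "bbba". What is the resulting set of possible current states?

Start in {s0}.
Read 'b': {s0} → {s1}.
Read 'b': {s1} → {s2}.
Read 'b': {s2} → {s1}.
Read 'a': {s1} → {s1}.

{s1}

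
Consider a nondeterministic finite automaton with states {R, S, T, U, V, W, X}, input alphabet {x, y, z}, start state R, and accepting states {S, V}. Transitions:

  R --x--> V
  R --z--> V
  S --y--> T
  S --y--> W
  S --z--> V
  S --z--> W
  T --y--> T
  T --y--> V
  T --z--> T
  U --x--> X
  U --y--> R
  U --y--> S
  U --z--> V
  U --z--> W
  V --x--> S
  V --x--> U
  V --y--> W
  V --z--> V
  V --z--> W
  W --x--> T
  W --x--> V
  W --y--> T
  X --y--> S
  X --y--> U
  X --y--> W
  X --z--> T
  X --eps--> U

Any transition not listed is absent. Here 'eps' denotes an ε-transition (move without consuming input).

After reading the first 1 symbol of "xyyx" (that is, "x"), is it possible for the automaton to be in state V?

Start in {R}.
Read 'x': R→{V}; now {V}.
State V is in {V}.

Yes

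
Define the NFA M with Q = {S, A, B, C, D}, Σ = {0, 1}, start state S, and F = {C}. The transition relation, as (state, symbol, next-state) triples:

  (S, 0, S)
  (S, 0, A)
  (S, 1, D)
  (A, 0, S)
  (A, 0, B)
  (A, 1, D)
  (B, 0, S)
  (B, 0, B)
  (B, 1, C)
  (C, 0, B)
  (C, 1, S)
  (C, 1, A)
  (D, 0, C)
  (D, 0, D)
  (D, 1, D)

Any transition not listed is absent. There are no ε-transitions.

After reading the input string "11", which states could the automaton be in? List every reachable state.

{D}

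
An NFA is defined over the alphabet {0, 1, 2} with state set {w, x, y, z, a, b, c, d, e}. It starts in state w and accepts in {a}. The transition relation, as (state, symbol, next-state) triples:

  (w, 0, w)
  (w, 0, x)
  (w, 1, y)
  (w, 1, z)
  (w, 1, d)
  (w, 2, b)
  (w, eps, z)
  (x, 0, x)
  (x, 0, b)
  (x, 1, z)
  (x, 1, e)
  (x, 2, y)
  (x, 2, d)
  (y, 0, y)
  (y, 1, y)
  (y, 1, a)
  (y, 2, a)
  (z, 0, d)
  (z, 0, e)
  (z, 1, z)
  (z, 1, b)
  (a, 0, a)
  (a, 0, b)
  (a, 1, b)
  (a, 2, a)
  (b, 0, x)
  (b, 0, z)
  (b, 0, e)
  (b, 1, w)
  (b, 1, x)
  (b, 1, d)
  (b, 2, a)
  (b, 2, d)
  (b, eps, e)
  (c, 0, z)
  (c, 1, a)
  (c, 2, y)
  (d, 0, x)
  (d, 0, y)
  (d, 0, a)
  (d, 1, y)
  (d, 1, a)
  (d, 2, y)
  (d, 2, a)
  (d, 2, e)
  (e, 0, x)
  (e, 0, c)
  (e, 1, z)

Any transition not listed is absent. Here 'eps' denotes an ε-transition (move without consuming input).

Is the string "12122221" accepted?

Start: ε-closure({w}) = {w, z}.
Read '1': {w, z} → {y, z, b, d, e}.
Read '2': {y, z, b, d, e} → {y, a, d, e}.
Read '1': {y, a, d, e} → {y, z, a, b, e}.
Read '2': {y, z, a, b, e} → {a, d}.
Read '2': {a, d} → {y, a, e}.
Read '2': {y, a, e} → {a}.
Read '2': {a} → {a}.
Read '1': {a} → {b, e}.
The final set {b, e} contains no accepting state.

No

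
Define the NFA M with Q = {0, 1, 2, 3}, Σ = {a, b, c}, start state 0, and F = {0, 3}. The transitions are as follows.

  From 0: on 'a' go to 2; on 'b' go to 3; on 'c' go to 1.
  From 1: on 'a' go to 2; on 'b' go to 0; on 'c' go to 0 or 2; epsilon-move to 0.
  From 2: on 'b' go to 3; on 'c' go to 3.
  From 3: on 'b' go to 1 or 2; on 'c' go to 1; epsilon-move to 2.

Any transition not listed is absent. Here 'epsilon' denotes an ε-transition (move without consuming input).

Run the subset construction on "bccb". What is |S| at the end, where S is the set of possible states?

4

Start in {0}.
Read 'b': {0} → {2, 3}.
Read 'c': {2, 3} → {0, 1, 2, 3}.
Read 'c': {0, 1, 2, 3} → {0, 1, 2, 3}.
Read 'b': {0, 1, 2, 3} → {0, 1, 2, 3}.
That set has 4 states.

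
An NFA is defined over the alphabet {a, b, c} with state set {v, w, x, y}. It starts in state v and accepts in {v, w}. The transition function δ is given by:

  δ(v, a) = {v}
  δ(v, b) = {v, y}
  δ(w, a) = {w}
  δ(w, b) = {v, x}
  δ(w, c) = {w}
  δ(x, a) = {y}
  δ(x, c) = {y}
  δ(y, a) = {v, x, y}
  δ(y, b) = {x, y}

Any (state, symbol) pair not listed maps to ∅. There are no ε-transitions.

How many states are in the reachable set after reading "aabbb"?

3

Start in {v}.
Read 'a': v→{v}; now {v}.
Read 'a': v→{v}; now {v}.
Read 'b': v→{v, y}; now {v, y}.
Read 'b': v→{v, y}, y→{x, y}; now {v, x, y}.
Read 'b': v→{v, y}, x→∅, y→{x, y}; now {v, x, y}.
That set has 3 states.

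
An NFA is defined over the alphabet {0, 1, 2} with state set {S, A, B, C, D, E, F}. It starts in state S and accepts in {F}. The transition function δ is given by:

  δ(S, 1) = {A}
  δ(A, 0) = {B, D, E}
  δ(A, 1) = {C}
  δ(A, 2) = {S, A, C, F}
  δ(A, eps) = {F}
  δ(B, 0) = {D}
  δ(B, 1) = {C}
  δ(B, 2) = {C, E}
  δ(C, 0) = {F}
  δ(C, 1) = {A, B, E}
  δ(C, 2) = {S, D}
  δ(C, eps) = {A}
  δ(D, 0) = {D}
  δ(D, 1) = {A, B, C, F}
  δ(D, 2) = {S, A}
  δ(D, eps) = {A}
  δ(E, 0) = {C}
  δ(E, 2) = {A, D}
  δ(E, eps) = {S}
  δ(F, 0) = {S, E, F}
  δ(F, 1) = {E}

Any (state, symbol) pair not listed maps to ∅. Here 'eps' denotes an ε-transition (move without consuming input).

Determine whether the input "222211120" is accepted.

No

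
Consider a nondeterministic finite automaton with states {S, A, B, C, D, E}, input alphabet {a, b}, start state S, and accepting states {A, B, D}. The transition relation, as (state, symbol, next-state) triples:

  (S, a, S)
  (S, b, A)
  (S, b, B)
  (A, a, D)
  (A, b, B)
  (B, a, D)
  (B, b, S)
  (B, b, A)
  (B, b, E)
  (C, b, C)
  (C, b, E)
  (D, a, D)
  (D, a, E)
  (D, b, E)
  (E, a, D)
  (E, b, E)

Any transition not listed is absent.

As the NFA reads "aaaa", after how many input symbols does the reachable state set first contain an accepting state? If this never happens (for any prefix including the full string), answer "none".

Start in {S}.
Read 'a': {S} → {S}.
Read 'a': {S} → {S}.
Read 'a': {S} → {S}.
Read 'a': {S} → {S}.
No reachable set along the way intersects F.

none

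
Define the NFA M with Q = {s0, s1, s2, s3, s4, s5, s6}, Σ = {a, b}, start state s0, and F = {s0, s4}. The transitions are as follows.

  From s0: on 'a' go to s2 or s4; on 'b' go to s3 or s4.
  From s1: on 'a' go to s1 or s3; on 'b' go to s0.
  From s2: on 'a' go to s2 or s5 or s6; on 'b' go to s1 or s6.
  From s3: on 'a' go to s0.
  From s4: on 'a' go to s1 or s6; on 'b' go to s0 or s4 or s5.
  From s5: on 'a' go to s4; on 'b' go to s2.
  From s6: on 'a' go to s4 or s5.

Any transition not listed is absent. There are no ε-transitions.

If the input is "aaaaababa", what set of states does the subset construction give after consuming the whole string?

Start in {s0}.
Read 'a': {s0} → {s2, s4}.
Read 'a': {s2, s4} → {s1, s2, s5, s6}.
Read 'a': {s1, s2, s5, s6} → {s1, s2, s3, s4, s5, s6}.
Read 'a': {s1, s2, s3, s4, s5, s6} → {s0, s1, s2, s3, s4, s5, s6}.
Read 'a': {s0, s1, s2, s3, s4, s5, s6} → {s0, s1, s2, s3, s4, s5, s6}.
Read 'b': {s0, s1, s2, s3, s4, s5, s6} → {s0, s1, s2, s3, s4, s5, s6}.
Read 'a': {s0, s1, s2, s3, s4, s5, s6} → {s0, s1, s2, s3, s4, s5, s6}.
Read 'b': {s0, s1, s2, s3, s4, s5, s6} → {s0, s1, s2, s3, s4, s5, s6}.
Read 'a': {s0, s1, s2, s3, s4, s5, s6} → {s0, s1, s2, s3, s4, s5, s6}.

{s0, s1, s2, s3, s4, s5, s6}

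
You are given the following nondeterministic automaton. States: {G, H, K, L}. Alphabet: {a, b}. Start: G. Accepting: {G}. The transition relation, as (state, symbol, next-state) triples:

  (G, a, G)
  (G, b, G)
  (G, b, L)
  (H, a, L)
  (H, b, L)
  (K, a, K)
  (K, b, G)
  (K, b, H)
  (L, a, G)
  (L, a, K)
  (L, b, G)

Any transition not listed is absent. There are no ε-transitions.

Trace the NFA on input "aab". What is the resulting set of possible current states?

Start in {G}.
Read 'a': G→{G}; now {G}.
Read 'a': G→{G}; now {G}.
Read 'b': G→{G, L}; now {G, L}.

{G, L}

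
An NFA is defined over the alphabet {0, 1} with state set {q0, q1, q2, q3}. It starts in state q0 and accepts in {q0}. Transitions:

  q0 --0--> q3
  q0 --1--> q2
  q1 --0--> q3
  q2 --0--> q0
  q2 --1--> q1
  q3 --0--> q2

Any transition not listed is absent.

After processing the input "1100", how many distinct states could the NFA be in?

1

Start in {q0}.
Read '1': q0→{q2}; now {q2}.
Read '1': q2→{q1}; now {q1}.
Read '0': q1→{q3}; now {q3}.
Read '0': q3→{q2}; now {q2}.
That set has 1 state.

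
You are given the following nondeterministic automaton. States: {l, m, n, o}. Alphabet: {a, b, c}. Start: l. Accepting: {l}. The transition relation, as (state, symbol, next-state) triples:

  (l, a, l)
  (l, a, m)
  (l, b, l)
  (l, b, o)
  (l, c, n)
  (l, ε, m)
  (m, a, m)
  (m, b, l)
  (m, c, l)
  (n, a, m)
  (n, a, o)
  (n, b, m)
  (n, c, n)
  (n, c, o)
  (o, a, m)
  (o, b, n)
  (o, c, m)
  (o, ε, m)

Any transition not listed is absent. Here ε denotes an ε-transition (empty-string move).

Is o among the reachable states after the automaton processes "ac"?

No

Start: ε-closure({l}) = {l, m}.
Read 'a': {l, m} → {l, m}.
Read 'c': {l, m} → {l, m, n}.
State o is not in {l, m, n}.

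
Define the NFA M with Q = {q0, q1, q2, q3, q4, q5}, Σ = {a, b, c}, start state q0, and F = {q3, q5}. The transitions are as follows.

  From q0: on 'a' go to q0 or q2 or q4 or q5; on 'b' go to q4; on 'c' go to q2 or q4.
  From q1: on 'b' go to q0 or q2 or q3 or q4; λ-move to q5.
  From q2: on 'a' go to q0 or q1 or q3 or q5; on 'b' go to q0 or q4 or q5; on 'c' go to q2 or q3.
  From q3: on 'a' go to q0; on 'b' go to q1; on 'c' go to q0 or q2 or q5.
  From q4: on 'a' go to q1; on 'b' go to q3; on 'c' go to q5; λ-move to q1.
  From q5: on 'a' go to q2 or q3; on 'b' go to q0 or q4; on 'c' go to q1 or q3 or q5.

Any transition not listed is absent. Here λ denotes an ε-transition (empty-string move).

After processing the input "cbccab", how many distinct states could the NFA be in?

6

Start in {q0}.
Read 'c': {q0} → {q1, q2, q4, q5}.
Read 'b': {q1, q2, q4, q5} → {q0, q1, q2, q3, q4, q5}.
Read 'c': {q0, q1, q2, q3, q4, q5} → {q0, q1, q2, q3, q4, q5}.
Read 'c': {q0, q1, q2, q3, q4, q5} → {q0, q1, q2, q3, q4, q5}.
Read 'a': {q0, q1, q2, q3, q4, q5} → {q0, q1, q2, q3, q4, q5}.
Read 'b': {q0, q1, q2, q3, q4, q5} → {q0, q1, q2, q3, q4, q5}.
That set has 6 states.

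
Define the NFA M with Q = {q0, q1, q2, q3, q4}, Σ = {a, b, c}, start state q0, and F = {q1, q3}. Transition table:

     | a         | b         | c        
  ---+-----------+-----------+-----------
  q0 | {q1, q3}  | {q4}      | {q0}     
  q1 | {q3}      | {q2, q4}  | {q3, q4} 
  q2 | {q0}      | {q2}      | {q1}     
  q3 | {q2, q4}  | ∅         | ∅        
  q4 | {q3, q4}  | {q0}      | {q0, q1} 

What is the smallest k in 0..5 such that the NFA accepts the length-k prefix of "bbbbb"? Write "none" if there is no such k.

Start in {q0}.
Read 'b': {q0} → {q4}.
Read 'b': {q4} → {q0}.
Read 'b': {q0} → {q4}.
Read 'b': {q4} → {q0}.
Read 'b': {q0} → {q4}.
No reachable set along the way intersects F.

none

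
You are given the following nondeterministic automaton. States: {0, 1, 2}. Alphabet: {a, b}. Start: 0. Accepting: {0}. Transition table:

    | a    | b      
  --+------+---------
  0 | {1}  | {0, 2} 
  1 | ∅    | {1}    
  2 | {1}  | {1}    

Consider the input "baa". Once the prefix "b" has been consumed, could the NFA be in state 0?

Start in {0}.
Read 'b': 0→{0, 2}; now {0, 2}.
State 0 is in {0, 2}.

Yes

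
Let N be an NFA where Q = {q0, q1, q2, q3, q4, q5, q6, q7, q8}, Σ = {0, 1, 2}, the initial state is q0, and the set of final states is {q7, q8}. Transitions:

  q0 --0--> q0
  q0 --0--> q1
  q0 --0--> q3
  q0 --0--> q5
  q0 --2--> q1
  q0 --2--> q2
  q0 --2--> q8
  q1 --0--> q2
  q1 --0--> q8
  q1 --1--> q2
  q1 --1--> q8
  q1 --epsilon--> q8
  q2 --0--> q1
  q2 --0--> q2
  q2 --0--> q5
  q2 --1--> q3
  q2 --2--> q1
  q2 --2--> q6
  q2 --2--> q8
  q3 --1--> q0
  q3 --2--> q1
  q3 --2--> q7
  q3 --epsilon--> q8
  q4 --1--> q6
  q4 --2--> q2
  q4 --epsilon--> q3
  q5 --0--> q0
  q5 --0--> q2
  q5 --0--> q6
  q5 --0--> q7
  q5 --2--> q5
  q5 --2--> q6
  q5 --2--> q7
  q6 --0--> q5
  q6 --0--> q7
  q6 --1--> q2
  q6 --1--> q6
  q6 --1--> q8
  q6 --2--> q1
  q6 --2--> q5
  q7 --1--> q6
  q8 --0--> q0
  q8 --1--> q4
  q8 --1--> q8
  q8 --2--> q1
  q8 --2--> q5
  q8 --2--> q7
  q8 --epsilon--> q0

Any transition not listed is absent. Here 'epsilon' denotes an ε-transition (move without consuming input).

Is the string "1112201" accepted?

No

Start in {q0}.
Read '1': q0→∅; now ∅.
The set is empty and remains empty for the remaining 6 symbols.
The final set ∅ contains no accepting state.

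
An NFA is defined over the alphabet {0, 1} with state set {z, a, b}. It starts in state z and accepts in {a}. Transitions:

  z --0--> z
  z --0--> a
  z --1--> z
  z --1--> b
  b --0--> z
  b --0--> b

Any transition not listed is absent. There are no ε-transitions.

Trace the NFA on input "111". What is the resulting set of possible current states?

{z, b}

Start in {z}.
Read '1': z→{z, b}; now {z, b}.
Read '1': z→{z, b}, b→∅; now {z, b}.
Read '1': z→{z, b}, b→∅; now {z, b}.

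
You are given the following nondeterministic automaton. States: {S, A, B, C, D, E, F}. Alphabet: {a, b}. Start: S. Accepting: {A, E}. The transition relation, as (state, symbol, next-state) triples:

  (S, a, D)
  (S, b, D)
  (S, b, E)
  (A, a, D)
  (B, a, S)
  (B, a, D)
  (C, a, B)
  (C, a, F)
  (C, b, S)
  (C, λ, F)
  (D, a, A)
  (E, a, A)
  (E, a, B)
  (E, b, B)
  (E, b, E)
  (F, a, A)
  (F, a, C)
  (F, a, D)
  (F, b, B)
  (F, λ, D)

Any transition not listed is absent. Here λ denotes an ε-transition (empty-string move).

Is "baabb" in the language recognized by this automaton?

Yes

Start in {S}.
Read 'b': S→{D, E}; now {D, E}.
Read 'a': D→{A}, E→{A, B}; now {A, B}.
Read 'a': A→{D}, B→{S, D}; now {S, D}.
Read 'b': S→{D, E}, D→∅; now {D, E}.
Read 'b': D→∅, E→{B, E}; now {B, E}.
The final set {B, E} contains the accepting state E.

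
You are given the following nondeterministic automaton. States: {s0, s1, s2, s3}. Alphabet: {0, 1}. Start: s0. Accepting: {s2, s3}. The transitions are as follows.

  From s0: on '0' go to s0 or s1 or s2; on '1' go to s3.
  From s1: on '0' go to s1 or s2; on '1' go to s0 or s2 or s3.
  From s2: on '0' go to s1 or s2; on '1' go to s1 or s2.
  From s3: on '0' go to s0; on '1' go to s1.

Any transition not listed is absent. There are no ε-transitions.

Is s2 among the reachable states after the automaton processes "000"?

Yes

Start in {s0}.
Read '0': s0→{s0, s1, s2}; now {s0, s1, s2}.
Read '0': s0→{s0, s1, s2}, s1→{s1, s2}, s2→{s1, s2}; now {s0, s1, s2}.
Read '0': s0→{s0, s1, s2}, s1→{s1, s2}, s2→{s1, s2}; now {s0, s1, s2}.
State s2 is in {s0, s1, s2}.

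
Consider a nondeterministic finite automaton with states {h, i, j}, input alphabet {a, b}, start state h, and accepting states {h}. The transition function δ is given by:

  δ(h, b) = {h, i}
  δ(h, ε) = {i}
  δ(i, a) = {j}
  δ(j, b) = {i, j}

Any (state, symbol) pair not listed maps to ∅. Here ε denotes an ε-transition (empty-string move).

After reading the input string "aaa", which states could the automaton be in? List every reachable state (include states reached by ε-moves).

∅

Start: ε-closure({h}) = {h, i}.
Read 'a': {h, i} → {j}.
Read 'a': {j} → ∅.
The set is empty and remains empty for the remaining 1 symbol.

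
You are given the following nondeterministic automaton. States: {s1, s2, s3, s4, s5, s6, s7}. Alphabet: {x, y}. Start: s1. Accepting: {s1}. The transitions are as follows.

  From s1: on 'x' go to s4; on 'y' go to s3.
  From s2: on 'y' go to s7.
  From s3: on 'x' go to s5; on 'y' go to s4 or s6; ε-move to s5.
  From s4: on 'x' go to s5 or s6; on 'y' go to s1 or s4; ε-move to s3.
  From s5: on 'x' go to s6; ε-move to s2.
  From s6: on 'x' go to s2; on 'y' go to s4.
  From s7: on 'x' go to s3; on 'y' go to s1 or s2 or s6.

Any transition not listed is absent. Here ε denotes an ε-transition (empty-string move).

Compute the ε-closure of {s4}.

Begin with {s4}.
ε-move s4 → s3; add s3.
ε-move s3 → s5; add s5.
ε-move s5 → s2; add s2.

{s2, s3, s4, s5}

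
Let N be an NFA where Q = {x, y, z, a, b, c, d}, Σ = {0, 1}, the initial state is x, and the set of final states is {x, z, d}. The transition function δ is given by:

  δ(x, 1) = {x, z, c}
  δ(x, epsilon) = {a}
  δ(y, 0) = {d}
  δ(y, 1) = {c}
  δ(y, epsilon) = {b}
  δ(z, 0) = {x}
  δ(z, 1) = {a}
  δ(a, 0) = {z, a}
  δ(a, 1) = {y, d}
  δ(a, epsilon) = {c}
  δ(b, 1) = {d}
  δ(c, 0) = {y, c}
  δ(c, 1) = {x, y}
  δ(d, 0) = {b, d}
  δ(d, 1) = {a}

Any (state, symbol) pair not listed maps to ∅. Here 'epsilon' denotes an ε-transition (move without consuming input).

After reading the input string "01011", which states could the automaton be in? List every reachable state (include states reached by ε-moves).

{x, y, z, a, b, c, d}

Start: ε-closure({x}) = {x, a, c}.
Read '0': {x, a, c} → {y, z, a, b, c}.
Read '1': {y, z, a, b, c} → {x, y, a, b, c, d}.
Read '0': {x, y, a, b, c, d} → {y, z, a, b, c, d}.
Read '1': {y, z, a, b, c, d} → {x, y, a, b, c, d}.
Read '1': {x, y, a, b, c, d} → {x, y, z, a, b, c, d}.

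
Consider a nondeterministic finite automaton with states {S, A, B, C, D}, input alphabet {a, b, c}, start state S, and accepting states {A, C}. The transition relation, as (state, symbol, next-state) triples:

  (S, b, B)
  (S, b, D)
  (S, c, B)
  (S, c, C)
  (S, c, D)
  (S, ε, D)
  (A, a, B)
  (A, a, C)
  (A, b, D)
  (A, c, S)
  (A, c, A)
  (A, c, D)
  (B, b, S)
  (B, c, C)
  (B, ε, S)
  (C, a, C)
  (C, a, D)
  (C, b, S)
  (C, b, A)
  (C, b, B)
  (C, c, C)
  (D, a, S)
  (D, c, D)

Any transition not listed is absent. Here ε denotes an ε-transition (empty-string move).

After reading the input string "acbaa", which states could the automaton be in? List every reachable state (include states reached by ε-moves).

Start: ε-closure({S}) = {S, D}.
Read 'a': S→∅, D→{S}; union {S}; ε-closure = {S, D}.
Read 'c': S→{B, C, D}, D→{D}; union {B, C, D}; ε-closure = {S, B, C, D}.
Read 'b': S→{B, D}, B→{S}, C→{S, A, B}, D→∅; now {S, A, B, D}.
Read 'a': S→∅, A→{B, C}, B→∅, D→{S}; union {S, B, C}; ε-closure = {S, B, C, D}.
Read 'a': S→∅, B→∅, C→{C, D}, D→{S}; now {S, C, D}.

{S, C, D}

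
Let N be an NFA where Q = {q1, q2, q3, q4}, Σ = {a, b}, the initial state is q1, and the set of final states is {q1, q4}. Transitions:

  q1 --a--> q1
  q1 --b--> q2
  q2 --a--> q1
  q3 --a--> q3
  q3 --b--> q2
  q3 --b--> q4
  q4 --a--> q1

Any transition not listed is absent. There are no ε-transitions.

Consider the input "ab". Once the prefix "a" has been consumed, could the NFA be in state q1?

Start in {q1}.
Read 'a': q1→{q1}; now {q1}.
State q1 is in {q1}.

Yes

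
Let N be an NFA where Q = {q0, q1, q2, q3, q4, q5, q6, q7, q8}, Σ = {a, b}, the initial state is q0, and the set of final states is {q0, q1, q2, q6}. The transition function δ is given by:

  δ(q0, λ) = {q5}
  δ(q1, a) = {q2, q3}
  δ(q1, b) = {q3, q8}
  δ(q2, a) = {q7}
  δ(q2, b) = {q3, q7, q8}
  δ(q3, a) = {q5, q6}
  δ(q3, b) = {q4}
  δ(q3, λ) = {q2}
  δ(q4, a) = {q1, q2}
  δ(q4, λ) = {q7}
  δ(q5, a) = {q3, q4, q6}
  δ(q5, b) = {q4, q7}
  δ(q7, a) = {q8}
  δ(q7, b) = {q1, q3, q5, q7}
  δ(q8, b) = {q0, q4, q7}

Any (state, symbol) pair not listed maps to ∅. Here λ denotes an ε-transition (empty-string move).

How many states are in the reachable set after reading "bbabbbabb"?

8

Start: ε-closure({q0}) = {q0, q5}.
Read 'b': q0→∅, q5→{q4, q7}; now {q4, q7}.
Read 'b': q4→∅, q7→{q1, q3, q5, q7}; union {q1, q3, q5, q7}; ε-closure = {q1, q2, q3, q5, q7}.
Read 'a': q1→{q2, q3}, q2→{q7}, q3→{q5, q6}, q5→{q3, q4, q6}, q7→{q8}; now {q2, q3, q4, q5, q6, q7, q8}.
Read 'b': q2→{q3, q7, q8}, q3→{q4}, q4→∅, q5→{q4, q7}, q6→∅, q7→{q1, q3, q5, q7}, q8→{q0, q4, q7}; union {q0, q1, q3, q4, q5, q7, q8}; ε-closure = {q0, q1, q2, q3, q4, q5, q7, q8}.
Read 'b': q0→∅, q1→{q3, q8}, q2→{q3, q7, q8}, q3→{q4}, q4→∅, q5→{q4, q7}, q7→{q1, q3, q5, q7}, q8→{q0, q4, q7}; union {q0, q1, q3, q4, q5, q7, q8}; ε-closure = {q0, q1, q2, q3, q4, q5, q7, q8}.
Read 'b': q0→∅, q1→{q3, q8}, q2→{q3, q7, q8}, q3→{q4}, q4→∅, q5→{q4, q7}, q7→{q1, q3, q5, q7}, q8→{q0, q4, q7}; union {q0, q1, q3, q4, q5, q7, q8}; ε-closure = {q0, q1, q2, q3, q4, q5, q7, q8}.
Read 'a': q0→∅, q1→{q2, q3}, q2→{q7}, q3→{q5, q6}, q4→{q1, q2}, q5→{q3, q4, q6}, q7→{q8}, q8→∅; now {q1, q2, q3, q4, q5, q6, q7, q8}.
Read 'b': q1→{q3, q8}, q2→{q3, q7, q8}, q3→{q4}, q4→∅, q5→{q4, q7}, q6→∅, q7→{q1, q3, q5, q7}, q8→{q0, q4, q7}; union {q0, q1, q3, q4, q5, q7, q8}; ε-closure = {q0, q1, q2, q3, q4, q5, q7, q8}.
Read 'b': q0→∅, q1→{q3, q8}, q2→{q3, q7, q8}, q3→{q4}, q4→∅, q5→{q4, q7}, q7→{q1, q3, q5, q7}, q8→{q0, q4, q7}; union {q0, q1, q3, q4, q5, q7, q8}; ε-closure = {q0, q1, q2, q3, q4, q5, q7, q8}.
That set has 8 states.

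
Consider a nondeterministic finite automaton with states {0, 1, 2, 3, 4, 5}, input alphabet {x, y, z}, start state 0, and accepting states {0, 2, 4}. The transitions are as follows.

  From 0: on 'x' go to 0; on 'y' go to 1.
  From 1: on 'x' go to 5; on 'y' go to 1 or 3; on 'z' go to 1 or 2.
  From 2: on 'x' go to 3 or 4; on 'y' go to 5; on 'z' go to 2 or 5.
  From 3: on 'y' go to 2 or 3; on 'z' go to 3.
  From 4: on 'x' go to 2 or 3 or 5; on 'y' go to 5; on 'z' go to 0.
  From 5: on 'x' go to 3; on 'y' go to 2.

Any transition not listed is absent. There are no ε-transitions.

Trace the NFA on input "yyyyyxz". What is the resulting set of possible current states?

Start in {0}.
Read 'y': {0} → {1}.
Read 'y': {1} → {1, 3}.
Read 'y': {1, 3} → {1, 2, 3}.
Read 'y': {1, 2, 3} → {1, 2, 3, 5}.
Read 'y': {1, 2, 3, 5} → {1, 2, 3, 5}.
Read 'x': {1, 2, 3, 5} → {3, 4, 5}.
Read 'z': {3, 4, 5} → {0, 3}.

{0, 3}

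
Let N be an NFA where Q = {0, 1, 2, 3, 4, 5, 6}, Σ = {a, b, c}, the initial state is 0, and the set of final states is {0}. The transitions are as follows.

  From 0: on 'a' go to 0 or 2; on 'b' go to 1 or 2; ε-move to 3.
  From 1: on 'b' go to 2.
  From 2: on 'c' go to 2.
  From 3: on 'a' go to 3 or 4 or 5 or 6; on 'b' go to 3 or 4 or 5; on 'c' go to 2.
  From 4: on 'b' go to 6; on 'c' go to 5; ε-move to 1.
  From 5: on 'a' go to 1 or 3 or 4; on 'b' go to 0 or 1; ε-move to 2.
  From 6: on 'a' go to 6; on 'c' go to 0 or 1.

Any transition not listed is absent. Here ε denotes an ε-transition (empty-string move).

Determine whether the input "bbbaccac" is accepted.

Start: ε-closure({0}) = {0, 3}.
Read 'b': {0, 3} → {1, 2, 3, 4, 5}.
Read 'b': {1, 2, 3, 4, 5} → {0, 1, 2, 3, 4, 5, 6}.
Read 'b': {0, 1, 2, 3, 4, 5, 6} → {0, 1, 2, 3, 4, 5, 6}.
Read 'a': {0, 1, 2, 3, 4, 5, 6} → {0, 1, 2, 3, 4, 5, 6}.
Read 'c': {0, 1, 2, 3, 4, 5, 6} → {0, 1, 2, 3, 5}.
Read 'c': {0, 1, 2, 3, 5} → {2}.
Read 'a': {2} → ∅.
The set is empty and remains empty for the remaining 1 symbol.
The final set ∅ contains no accepting state.

No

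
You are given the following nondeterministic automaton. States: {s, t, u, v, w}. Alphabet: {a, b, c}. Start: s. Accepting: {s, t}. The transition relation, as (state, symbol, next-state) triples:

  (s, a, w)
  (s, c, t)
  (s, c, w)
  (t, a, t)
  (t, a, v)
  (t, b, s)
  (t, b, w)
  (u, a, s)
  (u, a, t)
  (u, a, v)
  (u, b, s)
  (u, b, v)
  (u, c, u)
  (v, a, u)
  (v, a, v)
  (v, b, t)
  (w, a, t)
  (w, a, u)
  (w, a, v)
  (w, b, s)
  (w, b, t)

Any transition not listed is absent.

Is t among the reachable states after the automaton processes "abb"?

Start in {s}.
Read 'a': s→{w}; now {w}.
Read 'b': w→{s, t}; now {s, t}.
Read 'b': s→∅, t→{s, w}; now {s, w}.
State t is not in {s, w}.

No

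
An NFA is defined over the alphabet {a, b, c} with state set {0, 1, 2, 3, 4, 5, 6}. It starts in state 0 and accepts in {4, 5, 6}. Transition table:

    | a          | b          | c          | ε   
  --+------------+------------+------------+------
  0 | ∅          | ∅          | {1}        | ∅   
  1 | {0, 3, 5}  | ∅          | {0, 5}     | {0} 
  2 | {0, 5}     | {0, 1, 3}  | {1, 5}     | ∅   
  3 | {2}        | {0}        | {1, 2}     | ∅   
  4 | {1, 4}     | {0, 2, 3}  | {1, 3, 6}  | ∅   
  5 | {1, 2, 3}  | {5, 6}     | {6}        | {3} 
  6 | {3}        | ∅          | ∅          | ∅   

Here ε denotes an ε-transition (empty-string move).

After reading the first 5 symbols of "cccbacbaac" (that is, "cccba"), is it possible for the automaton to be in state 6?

No

Start in {0}.
Read 'c': {0} → {0, 1}.
Read 'c': {0, 1} → {0, 1, 3, 5}.
Read 'c': {0, 1, 3, 5} → {0, 1, 2, 3, 5, 6}.
Read 'b': {0, 1, 2, 3, 5, 6} → {0, 1, 3, 5, 6}.
Read 'a': {0, 1, 3, 5, 6} → {0, 1, 2, 3, 5}.
State 6 is not in {0, 1, 2, 3, 5}.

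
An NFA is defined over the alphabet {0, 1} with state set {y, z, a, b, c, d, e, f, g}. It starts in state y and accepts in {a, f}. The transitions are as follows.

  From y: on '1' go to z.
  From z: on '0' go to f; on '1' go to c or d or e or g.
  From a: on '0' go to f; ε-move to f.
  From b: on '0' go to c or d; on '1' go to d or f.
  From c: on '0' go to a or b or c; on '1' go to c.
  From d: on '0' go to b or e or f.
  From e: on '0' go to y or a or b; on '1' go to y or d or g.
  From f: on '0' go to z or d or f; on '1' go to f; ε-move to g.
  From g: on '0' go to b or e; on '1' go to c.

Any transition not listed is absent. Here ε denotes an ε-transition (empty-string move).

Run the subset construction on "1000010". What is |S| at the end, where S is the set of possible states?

9

Start in {y}.
Read '1': y→{z}; now {z}.
Read '0': z→{f}; union {f}; ε-closure = {f, g}.
Read '0': f→{z, d, f}, g→{b, e}; union {z, b, d, e, f}; ε-closure = {z, b, d, e, f, g}.
Read '0': z→{f}, b→{c, d}, d→{b, e, f}, e→{y, a, b}, f→{z, d, f}, g→{b, e}; union {y, z, a, b, c, d, e, f}; ε-closure = {y, z, a, b, c, d, e, f, g}.
Read '0': y→∅, z→{f}, a→{f}, b→{c, d}, c→{a, b, c}, d→{b, e, f}, e→{y, a, b}, f→{z, d, f}, g→{b, e}; union {y, z, a, b, c, d, e, f}; ε-closure = {y, z, a, b, c, d, e, f, g}.
Read '1': y→{z}, z→{c, d, e, g}, a→∅, b→{d, f}, c→{c}, d→∅, e→{y, d, g}, f→{f}, g→{c}; now {y, z, c, d, e, f, g}.
Read '0': y→∅, z→{f}, c→{a, b, c}, d→{b, e, f}, e→{y, a, b}, f→{z, d, f}, g→{b, e}; union {y, z, a, b, c, d, e, f}; ε-closure = {y, z, a, b, c, d, e, f, g}.
That set has 9 states.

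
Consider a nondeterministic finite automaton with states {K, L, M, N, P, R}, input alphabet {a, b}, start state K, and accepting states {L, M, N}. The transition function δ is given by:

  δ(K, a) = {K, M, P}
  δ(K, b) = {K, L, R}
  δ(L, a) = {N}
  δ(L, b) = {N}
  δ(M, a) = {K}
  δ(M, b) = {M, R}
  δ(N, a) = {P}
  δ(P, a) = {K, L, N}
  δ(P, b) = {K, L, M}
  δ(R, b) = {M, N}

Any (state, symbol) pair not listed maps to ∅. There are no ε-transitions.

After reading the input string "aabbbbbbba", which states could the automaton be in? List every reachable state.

{K, M, N, P}

Start in {K}.
Read 'a': K→{K, M, P}; now {K, M, P}.
Read 'a': K→{K, M, P}, M→{K}, P→{K, L, N}; now {K, L, M, N, P}.
Read 'b': K→{K, L, R}, L→{N}, M→{M, R}, N→∅, P→{K, L, M}; now {K, L, M, N, R}.
Read 'b': K→{K, L, R}, L→{N}, M→{M, R}, N→∅, R→{M, N}; now {K, L, M, N, R}.
Read 'b': K→{K, L, R}, L→{N}, M→{M, R}, N→∅, R→{M, N}; now {K, L, M, N, R}.
Read 'b': K→{K, L, R}, L→{N}, M→{M, R}, N→∅, R→{M, N}; now {K, L, M, N, R}.
Read 'b': K→{K, L, R}, L→{N}, M→{M, R}, N→∅, R→{M, N}; now {K, L, M, N, R}.
Read 'b': K→{K, L, R}, L→{N}, M→{M, R}, N→∅, R→{M, N}; now {K, L, M, N, R}.
Read 'b': K→{K, L, R}, L→{N}, M→{M, R}, N→∅, R→{M, N}; now {K, L, M, N, R}.
Read 'a': K→{K, M, P}, L→{N}, M→{K}, N→{P}, R→∅; now {K, M, N, P}.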